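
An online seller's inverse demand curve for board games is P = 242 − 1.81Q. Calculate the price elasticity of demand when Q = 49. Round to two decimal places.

At Q = 49, P = 242 − 1.81(49) = 153.31.
dP/dQ = −1.81, so dQ/dP = 1/(−1.81) = -0.552.
ε = (dQ/dP)(P/Q) = (-0.552)(153.31/49).

-1.73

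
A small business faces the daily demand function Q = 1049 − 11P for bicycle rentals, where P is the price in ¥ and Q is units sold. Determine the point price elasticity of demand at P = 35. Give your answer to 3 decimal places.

-0.580

At P = 35, Q = 664.
dQ/dP = −11.
ε = (dQ/dP)(P/Q) = (-11)(35/664).
|ε| < 1, so demand is inelastic at this price.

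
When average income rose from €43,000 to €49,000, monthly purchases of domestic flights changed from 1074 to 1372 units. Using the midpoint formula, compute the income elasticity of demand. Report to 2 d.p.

1.87

ΔQ = 298, ΔI = 6000. Midpoints: Ī = 46,000, Q̄ = 1223.0.
ε_I = (ΔQ/ΔI)(Ī/Q̄) = (298/6000)(46000/1223.0).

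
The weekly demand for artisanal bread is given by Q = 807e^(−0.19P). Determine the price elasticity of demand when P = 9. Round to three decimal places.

-1.710

At P = 9, Q = 145.959.
dQ/dP = −0.19·807e^(−0.19P) = −0.19Q = -27.732.
ε = (dQ/dP)(P/Q) = (-27.732)(9/145.959).
|ε| > 1, so demand is elastic at this price.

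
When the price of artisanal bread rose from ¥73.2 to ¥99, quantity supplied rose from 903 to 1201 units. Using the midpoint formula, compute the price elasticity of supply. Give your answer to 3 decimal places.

ΔQ = 1201 − 903 = 298; ΔP = 99 − 73.2 = 25.8.
Midpoints: P̄ = 86.10, Q̄ = 1052.0.
ε_s = (ΔQ/ΔP)(P̄/Q̄) = (298/25.8)(86.10/1052.0).

0.945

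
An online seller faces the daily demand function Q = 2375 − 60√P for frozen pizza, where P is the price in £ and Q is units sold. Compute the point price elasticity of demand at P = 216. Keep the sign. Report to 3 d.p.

At P = 216, Q = 1493.184.
dQ/dP = −60/(2√P) = -2.041.
ε = (dQ/dP)(P/Q) = (-2.041)(216/1493.184).
|ε| < 1, so demand is inelastic at this price.

-0.295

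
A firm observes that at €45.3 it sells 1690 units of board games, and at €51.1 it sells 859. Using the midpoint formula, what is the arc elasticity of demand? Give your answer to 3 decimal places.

-5.419

ΔQ = 859 − 1690 = -831; ΔP = 51.1 − 45.3 = 5.8.
Midpoints: P̄ = 48.20, Q̄ = 1274.5.
ε = (ΔQ/ΔP)(P̄/Q̄) = (-831/5.8)(48.20/1274.5).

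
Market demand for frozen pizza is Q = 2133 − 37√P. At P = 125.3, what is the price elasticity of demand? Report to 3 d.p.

-0.120

At P = 125.3, Q = 1718.831.
dQ/dP = −37/(2√P) = -1.653.
ε = (dQ/dP)(P/Q) = (-1.653)(125.3/1718.831).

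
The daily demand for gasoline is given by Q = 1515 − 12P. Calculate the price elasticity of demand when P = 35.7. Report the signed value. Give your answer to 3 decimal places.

At P = 35.7, Q = 1086.600.
dQ/dP = −12.
ε = (dQ/dP)(P/Q) = (-12)(35.7/1086.600).

-0.394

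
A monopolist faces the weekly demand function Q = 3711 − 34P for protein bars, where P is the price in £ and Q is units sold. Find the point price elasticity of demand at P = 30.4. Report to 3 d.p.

-0.386

At P = 30.4, Q = 2677.400.
dQ/dP = −34.
ε = (dQ/dP)(P/Q) = (-34)(30.4/2677.400).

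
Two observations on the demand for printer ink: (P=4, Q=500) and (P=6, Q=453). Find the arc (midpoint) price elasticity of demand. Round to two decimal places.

-0.25

ΔQ = 453 − 500 = -47; ΔP = 6 − 4 = 2.
Midpoints: P̄ = 5.00, Q̄ = 476.5.
ε = (ΔQ/ΔP)(P̄/Q̄) = (-47/2)(5.00/476.5).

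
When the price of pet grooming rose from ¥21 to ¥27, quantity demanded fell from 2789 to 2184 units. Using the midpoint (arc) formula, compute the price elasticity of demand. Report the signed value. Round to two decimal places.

-0.97

ΔQ = 2184 − 2789 = -605; ΔP = 27 − 21 = 6.
Midpoints: P̄ = 24.00, Q̄ = 2486.5.
ε = (ΔQ/ΔP)(P̄/Q̄) = (-605/6)(24.00/2486.5).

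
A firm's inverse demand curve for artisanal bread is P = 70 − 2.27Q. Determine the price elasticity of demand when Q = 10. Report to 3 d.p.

-2.084

At Q = 10, P = 70 − 2.27(10) = 47.30.
dP/dQ = −2.27, so dQ/dP = 1/(−2.27) = -0.441.
ε = (dQ/dP)(P/Q) = (-0.441)(47.30/10).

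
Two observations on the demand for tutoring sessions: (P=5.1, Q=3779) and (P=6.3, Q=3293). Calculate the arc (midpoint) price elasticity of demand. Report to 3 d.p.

-0.653

ΔQ = 3293 − 3779 = -486; ΔP = 6.3 − 5.1 = 1.2.
Midpoints: P̄ = 5.70, Q̄ = 3536.0.
ε = (ΔQ/ΔP)(P̄/Q̄) = (-486/1.2)(5.70/3536.0).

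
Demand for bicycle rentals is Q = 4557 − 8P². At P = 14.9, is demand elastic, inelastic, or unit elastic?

elastic

Q = 2780.920, dQ/dP = -238.400.
ε = (dQ/dP)(P/Q) ≈ -1.277.
|ε| = 1.28 > 1.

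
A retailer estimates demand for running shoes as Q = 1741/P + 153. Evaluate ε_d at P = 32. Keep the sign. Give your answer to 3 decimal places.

At P = 32, Q = 207.406.
dQ/dP = −1741/P² = -1.700.
ε = (dQ/dP)(P/Q) = (-1.700)(32/207.406).

-0.262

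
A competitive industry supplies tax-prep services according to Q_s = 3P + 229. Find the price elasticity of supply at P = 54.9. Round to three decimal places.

At P = 54.9, Q_s = 393.70.
dQ_s/dP = 3.
ε_s = (dQ_s/dP)(P/Q_s) = (3)(54.9/393.70).

0.418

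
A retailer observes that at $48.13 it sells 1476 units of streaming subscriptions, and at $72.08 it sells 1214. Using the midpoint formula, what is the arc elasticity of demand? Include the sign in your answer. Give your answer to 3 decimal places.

ΔQ = 1214 − 1476 = -262; ΔP = 72.08 − 48.13 = 23.95.
Midpoints: P̄ = 60.11, Q̄ = 1345.0.
ε = (ΔQ/ΔP)(P̄/Q̄) = (-262/23.95)(60.11/1345.0).

-0.489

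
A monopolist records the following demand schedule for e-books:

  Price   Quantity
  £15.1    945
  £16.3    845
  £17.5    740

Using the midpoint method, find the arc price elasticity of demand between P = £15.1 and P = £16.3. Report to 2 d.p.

At P = 15.1, Q = 945; at P = 16.3, Q = 845.
ΔQ = -100, ΔP = 1.2. Midpoints: P̄ = 15.70, Q̄ = 895.0.
ε = (ΔQ/ΔP)(P̄/Q̄) = (-100/1.2)(15.70/895.0).

-1.46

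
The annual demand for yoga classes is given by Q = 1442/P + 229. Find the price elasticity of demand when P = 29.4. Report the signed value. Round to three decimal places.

-0.176

At P = 29.4, Q = 278.048.
dQ/dP = −1442/P² = -1.668.
ε = (dQ/dP)(P/Q) = (-1.668)(29.4/278.048).
|ε| < 1, so demand is inelastic at this price.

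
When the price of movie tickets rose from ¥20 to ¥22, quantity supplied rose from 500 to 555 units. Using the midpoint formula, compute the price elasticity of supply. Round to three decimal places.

1.095

ΔQ = 555 − 500 = 55; ΔP = 22 − 20 = 2.
Midpoints: P̄ = 21.00, Q̄ = 527.5.
ε_s = (ΔQ/ΔP)(P̄/Q̄) = (55/2)(21.00/527.5).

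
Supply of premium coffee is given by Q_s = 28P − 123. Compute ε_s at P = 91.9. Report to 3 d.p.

1.050

At P = 91.9, Q_s = 2450.20.
dQ_s/dP = 28.
ε_s = (dQ_s/dP)(P/Q_s) = (28)(91.9/2450.20).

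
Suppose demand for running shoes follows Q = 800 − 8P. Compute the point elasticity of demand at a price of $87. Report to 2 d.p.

At P = 87, Q = 104.
dQ/dP = −8.
ε = (dQ/dP)(P/Q) = (-8)(87/104).

-6.69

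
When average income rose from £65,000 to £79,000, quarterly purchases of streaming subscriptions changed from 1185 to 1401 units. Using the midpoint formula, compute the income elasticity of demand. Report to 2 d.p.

0.86

ΔQ = 216, ΔI = 14000. Midpoints: Ī = 72,000, Q̄ = 1293.0.
ε_I = (ΔQ/ΔI)(Ī/Q̄) = (216/14000)(72000/1293.0).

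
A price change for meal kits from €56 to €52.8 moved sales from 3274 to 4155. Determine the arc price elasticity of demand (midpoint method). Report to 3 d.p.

-4.032

ΔQ = 4155 − 3274 = 881; ΔP = 52.8 − 56 = -3.2.
Midpoints: P̄ = 54.40, Q̄ = 3714.5.
ε = (ΔQ/ΔP)(P̄/Q̄) = (881/-3.2)(54.40/3714.5).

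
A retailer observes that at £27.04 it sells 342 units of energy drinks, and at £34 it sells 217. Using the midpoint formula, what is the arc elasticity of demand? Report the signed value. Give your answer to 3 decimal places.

ΔQ = 217 − 342 = -125; ΔP = 34 − 27.04 = 6.96.
Midpoints: P̄ = 30.52, Q̄ = 279.5.
ε = (ΔQ/ΔP)(P̄/Q̄) = (-125/6.96)(30.52/279.5).

-1.961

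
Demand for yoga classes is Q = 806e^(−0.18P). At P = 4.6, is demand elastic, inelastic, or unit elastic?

inelastic

Q = 352.159, dQ/dP = -63.389.
ε = (dQ/dP)(P/Q) ≈ -0.828.
|ε| = 0.83 < 1.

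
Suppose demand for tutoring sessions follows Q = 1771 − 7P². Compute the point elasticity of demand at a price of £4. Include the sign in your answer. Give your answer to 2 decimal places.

-0.14

At P = 4, Q = 1659.
dQ/dP = −14P = -56.
ε = (dQ/dP)(P/Q) = (-56)(4/1659).
|ε| < 1, so demand is inelastic at this price.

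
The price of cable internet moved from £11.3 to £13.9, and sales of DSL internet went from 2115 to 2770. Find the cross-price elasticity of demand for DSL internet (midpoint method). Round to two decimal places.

1.30

ΔQ_x = 2770 − 2115 = 655; ΔP_y = 13.9 − 11.3 = 2.6.
Midpoints: P̄_y = 12.60, Q̄_x = 2442.5.
ε_xy = (ΔQ_x/ΔP_y)(P̄_y/Q̄_x) = (655/2.6)(12.60/2442.5).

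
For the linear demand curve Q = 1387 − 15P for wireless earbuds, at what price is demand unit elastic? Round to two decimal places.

46.23

For linear demand Q = a − bP, ε = −bP/(a − bP). |ε| = 1 when bP = a − bP, i.e. P = a/(2b).
P = 1387/(2·15) = 1387/30 = 46.2333.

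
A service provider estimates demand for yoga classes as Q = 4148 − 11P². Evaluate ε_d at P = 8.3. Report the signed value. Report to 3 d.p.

At P = 8.3, Q = 3390.210.
dQ/dP = −22P = -182.600.
ε = (dQ/dP)(P/Q) = (-182.600)(8.3/3390.210).

-0.447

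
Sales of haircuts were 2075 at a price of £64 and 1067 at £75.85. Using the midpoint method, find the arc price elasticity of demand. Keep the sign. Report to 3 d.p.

ΔQ = 1067 − 2075 = -1008; ΔP = 75.85 − 64 = 11.85.
Midpoints: P̄ = 69.92, Q̄ = 1571.0.
ε = (ΔQ/ΔP)(P̄/Q̄) = (-1008/11.85)(69.92/1571.0).

-3.786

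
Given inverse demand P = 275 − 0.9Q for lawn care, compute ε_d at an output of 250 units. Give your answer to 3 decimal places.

At Q = 250, P = 275 − 0.9(250) = 50.00.
dP/dQ = −0.9, so dQ/dP = 1/(−0.9) = -1.111.
ε = (dQ/dP)(P/Q) = (-1.111)(50.00/250).

-0.222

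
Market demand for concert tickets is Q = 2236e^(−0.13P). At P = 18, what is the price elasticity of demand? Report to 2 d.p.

At P = 18, Q = 215.389.
dQ/dP = −0.13·2236e^(−0.13P) = −0.13Q = -28.001.
ε = (dQ/dP)(P/Q) = (-28.001)(18/215.389).
|ε| > 1, so demand is elastic at this price.

-2.34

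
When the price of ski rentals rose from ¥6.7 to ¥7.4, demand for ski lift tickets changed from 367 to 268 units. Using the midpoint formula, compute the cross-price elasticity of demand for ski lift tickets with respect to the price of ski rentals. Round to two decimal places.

ΔQ_x = 268 − 367 = -99; ΔP_y = 7.4 − 6.7 = 0.7.
Midpoints: P̄_y = 7.05, Q̄_x = 317.5.
ε_xy = (ΔQ_x/ΔP_y)(P̄_y/Q̄_x) = (-99/0.7)(7.05/317.5).

-3.14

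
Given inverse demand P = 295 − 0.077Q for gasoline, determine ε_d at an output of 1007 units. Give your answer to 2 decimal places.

At Q = 1007, P = 295 − 0.077(1007) = 217.46.
dP/dQ = −0.077, so dQ/dP = 1/(−0.077) = -12.987.
ε = (dQ/dP)(P/Q) = (-12.987)(217.46/1007).

-2.80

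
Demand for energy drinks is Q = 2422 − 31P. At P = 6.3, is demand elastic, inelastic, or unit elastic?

Q = 2226.700, dQ/dP = -31.
ε = (dQ/dP)(P/Q) ≈ -0.088.
|ε| = 0.09 < 1.

inelastic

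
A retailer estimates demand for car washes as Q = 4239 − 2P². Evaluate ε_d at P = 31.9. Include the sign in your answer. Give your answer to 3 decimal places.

At P = 31.9, Q = 2203.780.
dQ/dP = −4P = -127.600.
ε = (dQ/dP)(P/Q) = (-127.600)(31.9/2203.780).
|ε| > 1, so demand is elastic at this price.

-1.847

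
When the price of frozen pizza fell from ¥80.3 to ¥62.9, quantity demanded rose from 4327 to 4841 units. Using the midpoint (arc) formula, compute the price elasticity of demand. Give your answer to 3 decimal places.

-0.461

ΔQ = 4841 − 4327 = 514; ΔP = 62.9 − 80.3 = -17.4.
Midpoints: P̄ = 71.60, Q̄ = 4584.0.
ε = (ΔQ/ΔP)(P̄/Q̄) = (514/-17.4)(71.60/4584.0).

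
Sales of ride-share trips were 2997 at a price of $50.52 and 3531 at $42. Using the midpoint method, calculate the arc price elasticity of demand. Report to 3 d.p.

-0.888

ΔQ = 3531 − 2997 = 534; ΔP = 42 − 50.52 = -8.52.
Midpoints: P̄ = 46.26, Q̄ = 3264.0.
ε = (ΔQ/ΔP)(P̄/Q̄) = (534/-8.52)(46.26/3264.0).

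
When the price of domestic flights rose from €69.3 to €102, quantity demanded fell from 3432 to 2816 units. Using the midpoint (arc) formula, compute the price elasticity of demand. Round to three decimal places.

-0.516

ΔQ = 2816 − 3432 = -616; ΔP = 102 − 69.3 = 32.7.
Midpoints: P̄ = 85.65, Q̄ = 3124.0.
ε = (ΔQ/ΔP)(P̄/Q̄) = (-616/32.7)(85.65/3124.0).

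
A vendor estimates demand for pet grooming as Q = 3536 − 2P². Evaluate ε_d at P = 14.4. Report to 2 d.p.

-0.27

At P = 14.4, Q = 3121.280.
dQ/dP = −4P = -57.600.
ε = (dQ/dP)(P/Q) = (-57.600)(14.4/3121.280).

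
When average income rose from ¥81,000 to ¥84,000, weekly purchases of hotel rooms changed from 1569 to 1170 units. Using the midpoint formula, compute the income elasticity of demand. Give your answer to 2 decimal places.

-8.01

ΔQ = -399, ΔI = 3000. Midpoints: Ī = 82,500, Q̄ = 1369.5.
ε_I = (ΔQ/ΔI)(Ī/Q̄) = (-399/3000)(82500/1369.5).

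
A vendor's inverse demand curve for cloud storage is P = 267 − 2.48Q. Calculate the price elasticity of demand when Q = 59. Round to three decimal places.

At Q = 59, P = 267 − 2.48(59) = 120.68.
dP/dQ = −2.48, so dQ/dP = 1/(−2.48) = -0.403.
ε = (dQ/dP)(P/Q) = (-0.403)(120.68/59).

-0.825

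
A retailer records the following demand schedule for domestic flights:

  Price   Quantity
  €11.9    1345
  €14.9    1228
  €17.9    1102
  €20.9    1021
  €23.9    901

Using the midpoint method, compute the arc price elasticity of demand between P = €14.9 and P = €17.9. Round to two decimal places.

-0.59

At P = 14.9, Q = 1228; at P = 17.9, Q = 1102.
ΔQ = -126, ΔP = 3.0. Midpoints: P̄ = 16.40, Q̄ = 1165.0.
ε = (ΔQ/ΔP)(P̄/Q̄) = (-126/3.0)(16.40/1165.0).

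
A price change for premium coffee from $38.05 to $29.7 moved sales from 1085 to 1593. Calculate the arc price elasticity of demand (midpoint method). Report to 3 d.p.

ΔQ = 1593 − 1085 = 508; ΔP = 29.7 − 38.05 = -8.35.
Midpoints: P̄ = 33.88, Q̄ = 1339.0.
ε = (ΔQ/ΔP)(P̄/Q̄) = (508/-8.35)(33.88/1339.0).

-1.539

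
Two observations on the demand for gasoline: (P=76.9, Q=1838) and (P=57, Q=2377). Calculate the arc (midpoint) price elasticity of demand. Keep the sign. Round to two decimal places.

-0.86

ΔQ = 2377 − 1838 = 539; ΔP = 57 − 76.9 = -19.9.
Midpoints: P̄ = 66.95, Q̄ = 2107.5.
ε = (ΔQ/ΔP)(P̄/Q̄) = (539/-19.9)(66.95/2107.5).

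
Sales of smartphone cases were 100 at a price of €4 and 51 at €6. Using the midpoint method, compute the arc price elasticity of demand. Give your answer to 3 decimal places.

ΔQ = 51 − 100 = -49; ΔP = 6 − 4 = 2.
Midpoints: P̄ = 5.00, Q̄ = 75.5.
ε = (ΔQ/ΔP)(P̄/Q̄) = (-49/2)(5.00/75.5).

-1.623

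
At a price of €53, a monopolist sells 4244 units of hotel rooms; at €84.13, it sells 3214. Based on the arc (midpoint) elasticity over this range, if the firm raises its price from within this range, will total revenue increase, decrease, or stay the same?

increase

Arc ε = (-1030/31.13)(68.56/3729.0) ≈ -0.608.
|ε| = 0.61 < 1, so demand is inelastic. A price rise therefore raises total revenue.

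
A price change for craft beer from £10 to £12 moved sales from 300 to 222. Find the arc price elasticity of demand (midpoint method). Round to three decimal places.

ΔQ = 222 − 300 = -78; ΔP = 12 − 10 = 2.
Midpoints: P̄ = 11.00, Q̄ = 261.0.
ε = (ΔQ/ΔP)(P̄/Q̄) = (-78/2)(11.00/261.0).

-1.644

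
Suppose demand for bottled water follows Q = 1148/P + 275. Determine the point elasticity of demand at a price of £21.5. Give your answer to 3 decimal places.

-0.163

At P = 21.5, Q = 328.395.
dQ/dP = −1148/P² = -2.484.
ε = (dQ/dP)(P/Q) = (-2.484)(21.5/328.395).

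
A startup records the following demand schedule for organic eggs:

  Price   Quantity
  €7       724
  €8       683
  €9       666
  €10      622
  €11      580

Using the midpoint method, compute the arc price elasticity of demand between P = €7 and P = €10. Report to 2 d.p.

-0.43

At P = 7, Q = 724; at P = 10, Q = 622.
ΔQ = -102, ΔP = 3. Midpoints: P̄ = 8.50, Q̄ = 673.0.
ε = (ΔQ/ΔP)(P̄/Q̄) = (-102/3)(8.50/673.0).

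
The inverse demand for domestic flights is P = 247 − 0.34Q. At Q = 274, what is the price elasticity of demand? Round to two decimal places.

At Q = 274, P = 247 − 0.34(274) = 153.84.
dP/dQ = −0.34, so dQ/dP = 1/(−0.34) = -2.941.
ε = (dQ/dP)(P/Q) = (-2.941)(153.84/274).

-1.65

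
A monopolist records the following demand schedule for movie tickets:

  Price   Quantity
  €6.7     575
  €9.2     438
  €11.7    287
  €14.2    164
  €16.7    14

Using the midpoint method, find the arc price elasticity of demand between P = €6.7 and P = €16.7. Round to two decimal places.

-2.23

At P = 6.7, Q = 575; at P = 16.7, Q = 14.
ΔQ = -561, ΔP = 10.0. Midpoints: P̄ = 11.70, Q̄ = 294.5.
ε = (ΔQ/ΔP)(P̄/Q̄) = (-561/10.0)(11.70/294.5).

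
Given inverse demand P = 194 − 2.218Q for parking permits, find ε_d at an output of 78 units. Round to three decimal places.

-0.121

At Q = 78, P = 194 − 2.218(78) = 21.00.
dP/dQ = −2.218, so dQ/dP = 1/(−2.218) = -0.451.
ε = (dQ/dP)(P/Q) = (-0.451)(21.00/78).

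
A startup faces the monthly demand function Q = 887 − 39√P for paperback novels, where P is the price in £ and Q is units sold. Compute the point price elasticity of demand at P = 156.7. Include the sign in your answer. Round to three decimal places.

-0.612

At P = 156.7, Q = 398.799.
dQ/dP = −39/(2√P) = -1.558.
ε = (dQ/dP)(P/Q) = (-1.558)(156.7/398.799).
|ε| < 1, so demand is inelastic at this price.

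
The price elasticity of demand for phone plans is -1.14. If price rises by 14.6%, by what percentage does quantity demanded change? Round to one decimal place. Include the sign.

%ΔQ ≈ ε × %ΔP = (-1.14)(14.6%) = -16.64%.

-16.6%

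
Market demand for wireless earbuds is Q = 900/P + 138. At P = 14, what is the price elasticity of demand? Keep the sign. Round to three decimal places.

At P = 14, Q = 202.286.
dQ/dP = −900/P² = -4.592.
ε = (dQ/dP)(P/Q) = (-4.592)(14/202.286).
|ε| < 1, so demand is inelastic at this price.

-0.318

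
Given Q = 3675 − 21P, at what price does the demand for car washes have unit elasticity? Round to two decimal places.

For linear demand Q = a − bP, ε = −bP/(a − bP). |ε| = 1 when bP = a − bP, i.e. P = a/(2b).
P = 3675/(2·21) = 3675/42 = 87.5000.

87.50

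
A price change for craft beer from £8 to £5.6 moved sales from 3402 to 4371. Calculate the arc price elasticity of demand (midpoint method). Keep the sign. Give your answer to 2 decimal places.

ΔQ = 4371 − 3402 = 969; ΔP = 5.6 − 8 = -2.4.
Midpoints: P̄ = 6.80, Q̄ = 3886.5.
ε = (ΔQ/ΔP)(P̄/Q̄) = (969/-2.4)(6.80/3886.5).

-0.71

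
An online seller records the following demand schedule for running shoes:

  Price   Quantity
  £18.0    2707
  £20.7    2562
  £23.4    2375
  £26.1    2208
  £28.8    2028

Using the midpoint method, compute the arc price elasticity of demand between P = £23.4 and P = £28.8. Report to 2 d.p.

At P = 23.4, Q = 2375; at P = 28.8, Q = 2028.
ΔQ = -347, ΔP = 5.4. Midpoints: P̄ = 26.10, Q̄ = 2201.5.
ε = (ΔQ/ΔP)(P̄/Q̄) = (-347/5.4)(26.10/2201.5).

-0.76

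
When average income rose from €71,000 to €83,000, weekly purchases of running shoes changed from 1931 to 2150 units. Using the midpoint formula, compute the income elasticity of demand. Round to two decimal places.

0.69

ΔQ = 219, ΔI = 12000. Midpoints: Ī = 77,000, Q̄ = 2040.5.
ε_I = (ΔQ/ΔI)(Ī/Q̄) = (219/12000)(77000/2040.5).
ε_I > 0, so the good is normal.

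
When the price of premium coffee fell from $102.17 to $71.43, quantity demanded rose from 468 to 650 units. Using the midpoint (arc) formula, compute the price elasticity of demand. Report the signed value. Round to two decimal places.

ΔQ = 650 − 468 = 182; ΔP = 71.43 − 102.17 = -30.74.
Midpoints: P̄ = 86.80, Q̄ = 559.0.
ε = (ΔQ/ΔP)(P̄/Q̄) = (182/-30.74)(86.80/559.0).

-0.92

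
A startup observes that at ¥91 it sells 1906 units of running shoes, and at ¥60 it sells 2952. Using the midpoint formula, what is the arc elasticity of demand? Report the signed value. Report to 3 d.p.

-1.049

ΔQ = 2952 − 1906 = 1046; ΔP = 60 − 91 = -31.
Midpoints: P̄ = 75.50, Q̄ = 2429.0.
ε = (ΔQ/ΔP)(P̄/Q̄) = (1046/-31)(75.50/2429.0).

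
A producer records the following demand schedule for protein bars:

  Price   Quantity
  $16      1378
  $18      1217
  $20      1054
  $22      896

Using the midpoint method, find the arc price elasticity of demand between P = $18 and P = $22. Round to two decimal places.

-1.52

At P = 18, Q = 1217; at P = 22, Q = 896.
ΔQ = -321, ΔP = 4. Midpoints: P̄ = 20.00, Q̄ = 1056.5.
ε = (ΔQ/ΔP)(P̄/Q̄) = (-321/4)(20.00/1056.5).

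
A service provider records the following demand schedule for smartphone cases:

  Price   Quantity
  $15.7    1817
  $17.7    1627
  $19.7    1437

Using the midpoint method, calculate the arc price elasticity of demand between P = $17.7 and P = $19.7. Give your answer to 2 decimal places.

At P = 17.7, Q = 1627; at P = 19.7, Q = 1437.
ΔQ = -190, ΔP = 2.0. Midpoints: P̄ = 18.70, Q̄ = 1532.0.
ε = (ΔQ/ΔP)(P̄/Q̄) = (-190/2.0)(18.70/1532.0).

-1.16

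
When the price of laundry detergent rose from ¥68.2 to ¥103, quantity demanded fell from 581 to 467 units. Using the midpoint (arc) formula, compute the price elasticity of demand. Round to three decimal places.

-0.535

ΔQ = 467 − 581 = -114; ΔP = 103 − 68.2 = 34.8.
Midpoints: P̄ = 85.60, Q̄ = 524.0.
ε = (ΔQ/ΔP)(P̄/Q̄) = (-114/34.8)(85.60/524.0).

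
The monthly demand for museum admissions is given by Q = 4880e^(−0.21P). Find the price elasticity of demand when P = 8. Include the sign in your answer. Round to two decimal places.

At P = 8, Q = 909.505.
dQ/dP = −0.21·4880e^(−0.21P) = −0.21Q = -190.996.
ε = (dQ/dP)(P/Q) = (-190.996)(8/909.505).

-1.68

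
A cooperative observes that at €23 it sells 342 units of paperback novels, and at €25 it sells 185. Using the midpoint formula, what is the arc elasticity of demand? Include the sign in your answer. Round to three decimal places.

ΔQ = 185 − 342 = -157; ΔP = 25 − 23 = 2.
Midpoints: P̄ = 24.00, Q̄ = 263.5.
ε = (ΔQ/ΔP)(P̄/Q̄) = (-157/2)(24.00/263.5).

-7.150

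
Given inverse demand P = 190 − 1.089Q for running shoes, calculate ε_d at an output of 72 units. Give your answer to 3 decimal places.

At Q = 72, P = 190 − 1.089(72) = 111.59.
dP/dQ = −1.089, so dQ/dP = 1/(−1.089) = -0.918.
ε = (dQ/dP)(P/Q) = (-0.918)(111.59/72).

-1.423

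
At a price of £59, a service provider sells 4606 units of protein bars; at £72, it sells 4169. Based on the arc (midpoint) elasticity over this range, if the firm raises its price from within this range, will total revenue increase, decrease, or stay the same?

Arc ε = (-437/13)(65.50/4387.5) ≈ -0.502.
|ε| = 0.50 < 1, so demand is inelastic. A price rise therefore raises total revenue.

increase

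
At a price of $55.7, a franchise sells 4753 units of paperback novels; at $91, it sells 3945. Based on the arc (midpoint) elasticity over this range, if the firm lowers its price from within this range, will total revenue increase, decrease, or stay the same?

Arc ε = (-808/35.3)(73.35/4349.0) ≈ -0.386.
|ε| = 0.39 < 1, so demand is inelastic. A price cut therefore reduces total revenue.

decrease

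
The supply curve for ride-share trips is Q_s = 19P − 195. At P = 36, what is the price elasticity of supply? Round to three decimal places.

At P = 36, Q_s = 489.
dQ_s/dP = 19.
ε_s = (dQ_s/dP)(P/Q_s) = (19)(36/489).

1.399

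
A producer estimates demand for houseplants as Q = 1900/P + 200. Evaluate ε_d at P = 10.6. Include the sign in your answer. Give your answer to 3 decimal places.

-0.473

At P = 10.6, Q = 379.245.
dQ/dP = −1900/P² = -16.910.
ε = (dQ/dP)(P/Q) = (-16.910)(10.6/379.245).
|ε| < 1, so demand is inelastic at this price.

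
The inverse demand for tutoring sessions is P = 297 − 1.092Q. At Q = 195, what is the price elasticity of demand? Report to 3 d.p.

At Q = 195, P = 297 − 1.092(195) = 84.06.
dP/dQ = −1.092, so dQ/dP = 1/(−1.092) = -0.916.
ε = (dQ/dP)(P/Q) = (-0.916)(84.06/195).

-0.395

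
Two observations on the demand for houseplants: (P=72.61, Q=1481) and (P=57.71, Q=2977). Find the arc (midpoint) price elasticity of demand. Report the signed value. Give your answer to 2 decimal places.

ΔQ = 2977 − 1481 = 1496; ΔP = 57.71 − 72.61 = -14.9.
Midpoints: P̄ = 65.16, Q̄ = 2229.0.
ε = (ΔQ/ΔP)(P̄/Q̄) = (1496/-14.9)(65.16/2229.0).

-2.94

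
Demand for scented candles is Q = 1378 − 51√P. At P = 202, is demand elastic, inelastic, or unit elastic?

Q = 653.154, dQ/dP = -1.794.
ε = (dQ/dP)(P/Q) ≈ -0.555.
|ε| = 0.55 < 1.

inelastic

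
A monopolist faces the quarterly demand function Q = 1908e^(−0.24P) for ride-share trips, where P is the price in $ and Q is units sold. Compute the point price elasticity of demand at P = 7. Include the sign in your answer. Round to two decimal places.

-1.68

At P = 7, Q = 355.602.
dQ/dP = −0.24·1908e^(−0.24P) = −0.24Q = -85.344.
ε = (dQ/dP)(P/Q) = (-85.344)(7/355.602).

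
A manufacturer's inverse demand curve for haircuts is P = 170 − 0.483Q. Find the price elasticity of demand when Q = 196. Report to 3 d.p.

-0.796

At Q = 196, P = 170 − 0.483(196) = 75.33.
dP/dQ = −0.483, so dQ/dP = 1/(−0.483) = -2.070.
ε = (dQ/dP)(P/Q) = (-2.070)(75.33/196).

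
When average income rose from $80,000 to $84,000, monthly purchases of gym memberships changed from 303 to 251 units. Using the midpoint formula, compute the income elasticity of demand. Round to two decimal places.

ΔQ = -52, ΔI = 4000. Midpoints: Ī = 82,000, Q̄ = 277.0.
ε_I = (ΔQ/ΔI)(Ī/Q̄) = (-52/4000)(82000/277.0).
ε_I < 0, so the good is inferior.

-3.85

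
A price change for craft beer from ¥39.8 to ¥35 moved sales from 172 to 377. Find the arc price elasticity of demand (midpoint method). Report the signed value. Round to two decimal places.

-5.82

ΔQ = 377 − 172 = 205; ΔP = 35 − 39.8 = -4.8.
Midpoints: P̄ = 37.40, Q̄ = 274.5.
ε = (ΔQ/ΔP)(P̄/Q̄) = (205/-4.8)(37.40/274.5).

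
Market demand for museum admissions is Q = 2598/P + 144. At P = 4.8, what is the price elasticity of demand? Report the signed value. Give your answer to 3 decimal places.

At P = 4.8, Q = 685.250.
dQ/dP = −2598/P² = -112.760.
ε = (dQ/dP)(P/Q) = (-112.760)(4.8/685.250).

-0.790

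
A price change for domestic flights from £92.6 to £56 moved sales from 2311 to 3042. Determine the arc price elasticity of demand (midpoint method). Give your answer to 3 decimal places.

-0.554

ΔQ = 3042 − 2311 = 731; ΔP = 56 − 92.6 = -36.6.
Midpoints: P̄ = 74.30, Q̄ = 2676.5.
ε = (ΔQ/ΔP)(P̄/Q̄) = (731/-36.6)(74.30/2676.5).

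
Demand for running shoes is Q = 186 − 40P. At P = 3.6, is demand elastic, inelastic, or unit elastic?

elastic

Q = 42, dQ/dP = -40.
ε = (dQ/dP)(P/Q) ≈ -3.429.
|ε| = 3.43 > 1.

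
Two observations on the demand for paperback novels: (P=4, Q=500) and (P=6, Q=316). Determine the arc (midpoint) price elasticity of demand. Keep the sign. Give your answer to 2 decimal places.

ΔQ = 316 − 500 = -184; ΔP = 6 − 4 = 2.
Midpoints: P̄ = 5.00, Q̄ = 408.0.
ε = (ΔQ/ΔP)(P̄/Q̄) = (-184/2)(5.00/408.0).

-1.13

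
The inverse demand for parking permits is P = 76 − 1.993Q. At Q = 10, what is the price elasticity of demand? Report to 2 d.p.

-2.81

At Q = 10, P = 76 − 1.993(10) = 56.07.
dP/dQ = −1.993, so dQ/dP = 1/(−1.993) = -0.502.
ε = (dQ/dP)(P/Q) = (-0.502)(56.07/10).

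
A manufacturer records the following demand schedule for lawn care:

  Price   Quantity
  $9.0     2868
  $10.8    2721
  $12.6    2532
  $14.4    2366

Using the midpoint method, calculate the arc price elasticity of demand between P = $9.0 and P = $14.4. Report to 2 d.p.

-0.42

At P = 9.0, Q = 2868; at P = 14.4, Q = 2366.
ΔQ = -502, ΔP = 5.4. Midpoints: P̄ = 11.70, Q̄ = 2617.0.
ε = (ΔQ/ΔP)(P̄/Q̄) = (-502/5.4)(11.70/2617.0).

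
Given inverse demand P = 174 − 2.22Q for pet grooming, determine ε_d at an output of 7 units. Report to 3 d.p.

-10.197

At Q = 7, P = 174 − 2.22(7) = 158.46.
dP/dQ = −2.22, so dQ/dP = 1/(−2.22) = -0.450.
ε = (dQ/dP)(P/Q) = (-0.450)(158.46/7).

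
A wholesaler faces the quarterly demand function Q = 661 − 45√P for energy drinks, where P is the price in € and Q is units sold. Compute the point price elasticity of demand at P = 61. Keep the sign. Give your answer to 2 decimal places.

-0.57

At P = 61, Q = 309.539.
dQ/dP = −45/(2√P) = -2.881.
ε = (dQ/dP)(P/Q) = (-2.881)(61/309.539).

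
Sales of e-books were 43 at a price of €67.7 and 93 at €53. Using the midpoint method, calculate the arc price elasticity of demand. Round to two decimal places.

-3.02

ΔQ = 93 − 43 = 50; ΔP = 53 − 67.7 = -14.7.
Midpoints: P̄ = 60.35, Q̄ = 68.0.
ε = (ΔQ/ΔP)(P̄/Q̄) = (50/-14.7)(60.35/68.0).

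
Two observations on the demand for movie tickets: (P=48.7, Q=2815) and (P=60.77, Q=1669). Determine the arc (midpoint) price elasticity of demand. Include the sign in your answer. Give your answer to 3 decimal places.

-2.318

ΔQ = 1669 − 2815 = -1146; ΔP = 60.77 − 48.7 = 12.07.
Midpoints: P̄ = 54.73, Q̄ = 2242.0.
ε = (ΔQ/ΔP)(P̄/Q̄) = (-1146/12.07)(54.73/2242.0).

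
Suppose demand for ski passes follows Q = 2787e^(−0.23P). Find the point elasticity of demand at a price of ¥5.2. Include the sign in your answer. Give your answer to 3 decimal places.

At P = 5.2, Q = 842.793.
dQ/dP = −0.23·2787e^(−0.23P) = −0.23Q = -193.842.
ε = (dQ/dP)(P/Q) = (-193.842)(5.2/842.793).

-1.196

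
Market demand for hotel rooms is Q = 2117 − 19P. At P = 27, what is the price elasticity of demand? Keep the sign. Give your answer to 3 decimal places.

-0.320

At P = 27, Q = 1604.
dQ/dP = −19.
ε = (dQ/dP)(P/Q) = (-19)(27/1604).
|ε| < 1, so demand is inelastic at this price.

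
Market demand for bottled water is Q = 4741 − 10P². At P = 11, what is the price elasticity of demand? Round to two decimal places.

At P = 11, Q = 3531.
dQ/dP = −20P = -220.
ε = (dQ/dP)(P/Q) = (-220)(11/3531).

-0.69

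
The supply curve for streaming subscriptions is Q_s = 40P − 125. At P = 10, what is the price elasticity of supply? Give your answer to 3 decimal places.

At P = 10, Q_s = 275.
dQ_s/dP = 40.
ε_s = (dQ_s/dP)(P/Q_s) = (40)(10/275).

1.455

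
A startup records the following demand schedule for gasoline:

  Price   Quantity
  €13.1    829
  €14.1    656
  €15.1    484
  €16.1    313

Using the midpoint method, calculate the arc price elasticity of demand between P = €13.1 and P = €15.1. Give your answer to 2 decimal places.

-3.70

At P = 13.1, Q = 829; at P = 15.1, Q = 484.
ΔQ = -345, ΔP = 2.0. Midpoints: P̄ = 14.10, Q̄ = 656.5.
ε = (ΔQ/ΔP)(P̄/Q̄) = (-345/2.0)(14.10/656.5).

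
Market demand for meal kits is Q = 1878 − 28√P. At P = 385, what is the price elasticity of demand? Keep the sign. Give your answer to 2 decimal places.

At P = 385, Q = 1328.600.
dQ/dP = −28/(2√P) = -0.714.
ε = (dQ/dP)(P/Q) = (-0.714)(385/1328.600).
|ε| < 1, so demand is inelastic at this price.

-0.21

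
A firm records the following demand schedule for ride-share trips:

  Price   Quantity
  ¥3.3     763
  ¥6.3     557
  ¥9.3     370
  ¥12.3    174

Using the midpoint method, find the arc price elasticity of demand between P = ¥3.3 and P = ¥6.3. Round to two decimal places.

-0.50

At P = 3.3, Q = 763; at P = 6.3, Q = 557.
ΔQ = -206, ΔP = 3.0. Midpoints: P̄ = 4.80, Q̄ = 660.0.
ε = (ΔQ/ΔP)(P̄/Q̄) = (-206/3.0)(4.80/660.0).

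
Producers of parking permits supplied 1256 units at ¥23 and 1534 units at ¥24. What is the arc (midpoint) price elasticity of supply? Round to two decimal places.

4.68

ΔQ = 1534 − 1256 = 278; ΔP = 24 − 23 = 1.
Midpoints: P̄ = 23.50, Q̄ = 1395.0.
ε_s = (ΔQ/ΔP)(P̄/Q̄) = (278/1)(23.50/1395.0).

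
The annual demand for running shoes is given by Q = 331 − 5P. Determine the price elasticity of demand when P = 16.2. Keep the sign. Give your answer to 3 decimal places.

At P = 16.2, Q = 250.
dQ/dP = −5.
ε = (dQ/dP)(P/Q) = (-5)(16.2/250).

-0.324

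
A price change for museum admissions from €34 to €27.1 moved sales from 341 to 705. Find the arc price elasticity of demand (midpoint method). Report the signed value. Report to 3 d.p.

-3.081

ΔQ = 705 − 341 = 364; ΔP = 27.1 − 34 = -6.9.
Midpoints: P̄ = 30.55, Q̄ = 523.0.
ε = (ΔQ/ΔP)(P̄/Q̄) = (364/-6.9)(30.55/523.0).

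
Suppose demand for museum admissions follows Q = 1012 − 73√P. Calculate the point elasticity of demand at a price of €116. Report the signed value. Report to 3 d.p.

At P = 116, Q = 225.766.
dQ/dP = −73/(2√P) = -3.389.
ε = (dQ/dP)(P/Q) = (-3.389)(116/225.766).

-1.741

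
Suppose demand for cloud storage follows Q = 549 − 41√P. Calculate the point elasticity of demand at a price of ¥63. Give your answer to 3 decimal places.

-0.728

At P = 63, Q = 223.573.
dQ/dP = −41/(2√P) = -2.583.
ε = (dQ/dP)(P/Q) = (-2.583)(63/223.573).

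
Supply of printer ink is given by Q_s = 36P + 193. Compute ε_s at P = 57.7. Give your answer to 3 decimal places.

At P = 57.7, Q_s = 2270.20.
dQ_s/dP = 36.
ε_s = (dQ_s/dP)(P/Q_s) = (36)(57.7/2270.20).

0.915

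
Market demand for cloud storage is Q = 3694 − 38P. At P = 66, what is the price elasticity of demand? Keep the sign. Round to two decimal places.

-2.11

At P = 66, Q = 1186.
dQ/dP = −38.
ε = (dQ/dP)(P/Q) = (-38)(66/1186).
|ε| > 1, so demand is elastic at this price.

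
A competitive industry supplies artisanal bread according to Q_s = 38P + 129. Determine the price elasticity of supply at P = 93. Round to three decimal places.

At P = 93, Q_s = 3663.
dQ_s/dP = 38.
ε_s = (dQ_s/dP)(P/Q_s) = (38)(93/3663).

0.965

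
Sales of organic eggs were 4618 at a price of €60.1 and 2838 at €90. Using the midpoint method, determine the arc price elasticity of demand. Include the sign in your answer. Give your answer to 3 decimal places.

-1.198

ΔQ = 2838 − 4618 = -1780; ΔP = 90 − 60.1 = 29.9.
Midpoints: P̄ = 75.05, Q̄ = 3728.0.
ε = (ΔQ/ΔP)(P̄/Q̄) = (-1780/29.9)(75.05/3728.0).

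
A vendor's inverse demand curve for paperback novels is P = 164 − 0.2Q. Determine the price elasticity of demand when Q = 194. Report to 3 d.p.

At Q = 194, P = 164 − 0.2(194) = 125.20.
dP/dQ = −0.2, so dQ/dP = 1/(−0.2) = -5.000.
ε = (dQ/dP)(P/Q) = (-5.000)(125.20/194).

-3.227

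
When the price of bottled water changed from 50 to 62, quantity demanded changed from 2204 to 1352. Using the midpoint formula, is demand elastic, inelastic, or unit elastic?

elastic

Arc ε ≈ -2.236.
|ε| = 2.24 > 1.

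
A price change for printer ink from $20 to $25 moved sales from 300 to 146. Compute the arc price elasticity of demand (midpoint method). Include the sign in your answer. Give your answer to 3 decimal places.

-3.108

ΔQ = 146 − 300 = -154; ΔP = 25 − 20 = 5.
Midpoints: P̄ = 22.50, Q̄ = 223.0.
ε = (ΔQ/ΔP)(P̄/Q̄) = (-154/5)(22.50/223.0).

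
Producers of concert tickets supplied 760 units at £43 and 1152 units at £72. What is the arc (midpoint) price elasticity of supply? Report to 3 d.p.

0.813

ΔQ = 1152 − 760 = 392; ΔP = 72 − 43 = 29.
Midpoints: P̄ = 57.50, Q̄ = 956.0.
ε_s = (ΔQ/ΔP)(P̄/Q̄) = (392/29)(57.50/956.0).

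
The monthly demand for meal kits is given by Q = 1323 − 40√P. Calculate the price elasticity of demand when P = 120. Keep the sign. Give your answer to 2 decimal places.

-0.25

At P = 120, Q = 884.822.
dQ/dP = −40/(2√P) = -1.826.
ε = (dQ/dP)(P/Q) = (-1.826)(120/884.822).
|ε| < 1, so demand is inelastic at this price.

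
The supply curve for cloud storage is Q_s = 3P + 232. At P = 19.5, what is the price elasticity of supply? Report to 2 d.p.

At P = 19.5, Q_s = 290.50.
dQ_s/dP = 3.
ε_s = (dQ_s/dP)(P/Q_s) = (3)(19.5/290.50).

0.20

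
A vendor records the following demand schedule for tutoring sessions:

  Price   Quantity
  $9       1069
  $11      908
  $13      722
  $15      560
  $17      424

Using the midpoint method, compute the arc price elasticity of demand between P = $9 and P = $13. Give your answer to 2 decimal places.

-1.07

At P = 9, Q = 1069; at P = 13, Q = 722.
ΔQ = -347, ΔP = 4. Midpoints: P̄ = 11.00, Q̄ = 895.5.
ε = (ΔQ/ΔP)(P̄/Q̄) = (-347/4)(11.00/895.5).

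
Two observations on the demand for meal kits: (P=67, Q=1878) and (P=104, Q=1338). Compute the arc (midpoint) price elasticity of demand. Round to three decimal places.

ΔQ = 1338 − 1878 = -540; ΔP = 104 − 67 = 37.
Midpoints: P̄ = 85.50, Q̄ = 1608.0.
ε = (ΔQ/ΔP)(P̄/Q̄) = (-540/37)(85.50/1608.0).

-0.776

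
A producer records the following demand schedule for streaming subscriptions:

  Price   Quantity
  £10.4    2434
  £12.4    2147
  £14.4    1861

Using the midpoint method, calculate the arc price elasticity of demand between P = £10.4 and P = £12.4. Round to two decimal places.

At P = 10.4, Q = 2434; at P = 12.4, Q = 2147.
ΔQ = -287, ΔP = 2.0. Midpoints: P̄ = 11.40, Q̄ = 2290.5.
ε = (ΔQ/ΔP)(P̄/Q̄) = (-287/2.0)(11.40/2290.5).

-0.71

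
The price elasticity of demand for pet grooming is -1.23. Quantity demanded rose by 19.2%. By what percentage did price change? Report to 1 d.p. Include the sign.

%ΔP ≈ %ΔQ / ε = (19.2%)/(-1.23) = -15.61%.

-15.6%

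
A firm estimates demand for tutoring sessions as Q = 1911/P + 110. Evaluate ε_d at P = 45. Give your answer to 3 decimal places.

-0.279

At P = 45, Q = 152.467.
dQ/dP = −1911/P² = -0.944.
ε = (dQ/dP)(P/Q) = (-0.944)(45/152.467).
|ε| < 1, so demand is inelastic at this price.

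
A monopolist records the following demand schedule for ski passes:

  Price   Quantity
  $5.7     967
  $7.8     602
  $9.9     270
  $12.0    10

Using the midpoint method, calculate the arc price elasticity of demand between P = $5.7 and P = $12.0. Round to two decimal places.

-2.75

At P = 5.7, Q = 967; at P = 12.0, Q = 10.
ΔQ = -957, ΔP = 6.3. Midpoints: P̄ = 8.85, Q̄ = 488.5.
ε = (ΔQ/ΔP)(P̄/Q̄) = (-957/6.3)(8.85/488.5).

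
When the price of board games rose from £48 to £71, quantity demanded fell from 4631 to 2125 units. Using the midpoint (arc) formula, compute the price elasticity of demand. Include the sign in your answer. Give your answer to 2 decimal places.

ΔQ = 2125 − 4631 = -2506; ΔP = 71 − 48 = 23.
Midpoints: P̄ = 59.50, Q̄ = 3378.0.
ε = (ΔQ/ΔP)(P̄/Q̄) = (-2506/23)(59.50/3378.0).

-1.92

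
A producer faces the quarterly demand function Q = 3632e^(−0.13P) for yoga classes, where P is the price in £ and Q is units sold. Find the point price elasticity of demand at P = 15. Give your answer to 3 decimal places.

-1.950

At P = 15, Q = 516.739.
dQ/dP = −0.13·3632e^(−0.13P) = −0.13Q = -67.176.
ε = (dQ/dP)(P/Q) = (-67.176)(15/516.739).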